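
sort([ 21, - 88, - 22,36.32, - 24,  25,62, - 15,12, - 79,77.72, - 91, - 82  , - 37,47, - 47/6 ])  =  [ - 91, - 88, - 82 , - 79, - 37, - 24, - 22,-15, - 47/6,12,  21,25, 36.32,  47,62, 77.72 ] 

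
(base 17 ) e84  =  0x105a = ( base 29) 4SA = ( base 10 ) 4186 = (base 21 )9A7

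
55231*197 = 10880507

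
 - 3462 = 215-3677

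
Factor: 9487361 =13^1*269^1*2713^1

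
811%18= 1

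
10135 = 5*2027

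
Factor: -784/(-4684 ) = 196/1171 = 2^2*7^2*1171^ ( - 1)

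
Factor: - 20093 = - 71^1*283^1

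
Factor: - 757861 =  - 13^1 * 97^1*601^1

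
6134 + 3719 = 9853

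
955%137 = 133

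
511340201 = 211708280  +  299631921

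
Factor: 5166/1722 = 3^1 = 3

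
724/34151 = 724/34151=0.02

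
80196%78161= 2035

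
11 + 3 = 14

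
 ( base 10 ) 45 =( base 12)39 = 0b101101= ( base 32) 1d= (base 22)21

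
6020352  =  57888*104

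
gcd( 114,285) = 57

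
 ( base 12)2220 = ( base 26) 5EO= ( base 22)7H6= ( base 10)3768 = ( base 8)7270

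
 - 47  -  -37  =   - 10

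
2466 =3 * 822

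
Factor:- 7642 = -2^1 *3821^1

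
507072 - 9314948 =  - 8807876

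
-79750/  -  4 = 19937 + 1/2 =19937.50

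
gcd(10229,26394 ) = 53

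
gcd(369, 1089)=9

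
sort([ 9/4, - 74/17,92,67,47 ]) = [ - 74/17,9/4, 47,67, 92]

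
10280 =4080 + 6200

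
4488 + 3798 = 8286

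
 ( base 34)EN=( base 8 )763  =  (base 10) 499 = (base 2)111110011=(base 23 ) lg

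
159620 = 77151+82469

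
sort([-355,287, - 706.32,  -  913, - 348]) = [-913, - 706.32,-355,-348,287] 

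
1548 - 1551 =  - 3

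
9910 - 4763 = 5147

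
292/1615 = 292/1615 = 0.18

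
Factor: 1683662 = 2^1*181^1*4651^1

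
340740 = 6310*54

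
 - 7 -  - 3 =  - 4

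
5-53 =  -48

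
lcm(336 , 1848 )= 3696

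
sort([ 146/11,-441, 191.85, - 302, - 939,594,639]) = [-939,  -  441, - 302, 146/11 , 191.85,594, 639]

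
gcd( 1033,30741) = 1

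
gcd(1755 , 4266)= 27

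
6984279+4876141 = 11860420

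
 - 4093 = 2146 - 6239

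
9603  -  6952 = 2651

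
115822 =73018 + 42804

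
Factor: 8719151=7^1 *79^1 *15767^1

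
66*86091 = 5682006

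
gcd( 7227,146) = 73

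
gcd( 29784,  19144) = 8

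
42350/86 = 21175/43 = 492.44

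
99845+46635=146480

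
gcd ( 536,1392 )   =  8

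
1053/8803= 1053/8803 = 0.12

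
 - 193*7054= - 1361422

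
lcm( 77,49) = 539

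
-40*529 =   -  21160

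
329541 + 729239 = 1058780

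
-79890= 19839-99729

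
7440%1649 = 844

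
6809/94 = 6809/94= 72.44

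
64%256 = 64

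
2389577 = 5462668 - 3073091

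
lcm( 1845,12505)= 112545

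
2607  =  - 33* ( - 79) 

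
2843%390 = 113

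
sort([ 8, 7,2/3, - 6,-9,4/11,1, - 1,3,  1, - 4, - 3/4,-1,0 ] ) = [ - 9, - 6, - 4, - 1, - 1, - 3/4, 0,4/11, 2/3,1, 1,3,7,8 ] 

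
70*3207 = 224490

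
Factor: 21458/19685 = 2^1*5^( - 1 )*31^ ( - 1 )*127^(-1 ) * 10729^1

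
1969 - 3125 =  - 1156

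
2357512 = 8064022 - 5706510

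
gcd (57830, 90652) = 2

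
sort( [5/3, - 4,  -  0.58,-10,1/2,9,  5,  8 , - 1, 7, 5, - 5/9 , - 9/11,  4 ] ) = [ - 10 , - 4, - 1 , - 9/11, - 0.58, - 5/9,1/2, 5/3, 4,5 , 5, 7,8, 9]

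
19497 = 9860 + 9637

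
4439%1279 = 602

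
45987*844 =38813028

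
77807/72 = 77807/72 = 1080.65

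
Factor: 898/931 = 2^1*7^( - 2)*19^( - 1) * 449^1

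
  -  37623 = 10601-48224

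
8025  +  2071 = 10096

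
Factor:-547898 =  - 2^1*13^2*1621^1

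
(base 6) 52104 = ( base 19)104H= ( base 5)210302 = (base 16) 1B28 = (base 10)6952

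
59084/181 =326 +78/181= 326.43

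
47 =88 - 41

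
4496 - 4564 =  - 68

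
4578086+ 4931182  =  9509268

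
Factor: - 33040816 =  - 2^4*283^1  *  7297^1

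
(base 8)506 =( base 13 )1C1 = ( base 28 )BI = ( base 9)402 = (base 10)326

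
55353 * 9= 498177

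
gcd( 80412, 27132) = 12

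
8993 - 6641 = 2352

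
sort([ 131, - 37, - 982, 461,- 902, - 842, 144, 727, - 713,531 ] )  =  [ -982, - 902,-842,-713,-37, 131, 144, 461, 531,727 ] 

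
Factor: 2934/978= 3^1 = 3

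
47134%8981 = 2229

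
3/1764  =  1/588  =  0.00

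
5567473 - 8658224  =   - 3090751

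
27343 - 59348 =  - 32005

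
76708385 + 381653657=458362042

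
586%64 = 10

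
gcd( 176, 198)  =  22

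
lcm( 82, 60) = 2460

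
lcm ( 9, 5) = 45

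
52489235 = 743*70645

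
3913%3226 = 687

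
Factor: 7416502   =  2^1*31^1 *37^1*53^1*61^1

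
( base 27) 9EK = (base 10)6959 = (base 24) c1n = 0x1b2f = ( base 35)5NT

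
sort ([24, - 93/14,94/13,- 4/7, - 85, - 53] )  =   [ -85,-53,  -  93/14, - 4/7 , 94/13, 24 ] 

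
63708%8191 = 6371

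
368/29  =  12 + 20/29 = 12.69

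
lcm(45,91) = 4095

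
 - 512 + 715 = 203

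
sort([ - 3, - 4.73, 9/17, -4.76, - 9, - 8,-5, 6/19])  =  [ -9  ,  -  8,-5, -4.76, - 4.73  ,- 3,6/19,9/17 ] 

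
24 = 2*12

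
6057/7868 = 6057/7868 = 0.77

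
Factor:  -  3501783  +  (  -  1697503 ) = -5199286 = -2^1  *83^1*  31321^1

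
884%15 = 14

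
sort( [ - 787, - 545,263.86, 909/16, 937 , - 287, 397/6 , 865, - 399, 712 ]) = [ - 787, - 545, - 399 , - 287, 909/16,397/6, 263.86,712, 865,937]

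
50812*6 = 304872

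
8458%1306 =622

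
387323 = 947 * 409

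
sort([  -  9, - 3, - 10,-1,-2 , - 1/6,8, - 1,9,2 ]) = [ - 10, - 9, - 3,- 2, -1, - 1, - 1/6,2,8,9 ] 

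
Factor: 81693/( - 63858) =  - 939/734  =  -2^( - 1 ) * 3^1*313^1*367^( - 1 )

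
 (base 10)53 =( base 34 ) 1j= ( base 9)58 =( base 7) 104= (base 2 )110101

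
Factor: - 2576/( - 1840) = 5^( - 1 ) * 7^1 = 7/5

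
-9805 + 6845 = -2960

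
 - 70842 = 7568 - 78410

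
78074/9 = 78074/9 = 8674.89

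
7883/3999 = 7883/3999 =1.97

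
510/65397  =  170/21799 = 0.01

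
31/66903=31/66903=0.00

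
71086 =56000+15086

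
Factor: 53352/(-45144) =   -  11^(-1 )*13^1 = -13/11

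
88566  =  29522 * 3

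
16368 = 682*24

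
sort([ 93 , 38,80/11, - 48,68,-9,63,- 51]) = [ - 51, - 48 ,- 9 , 80/11,38,63, 68,93 ]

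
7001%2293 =122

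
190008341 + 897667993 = 1087676334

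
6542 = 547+5995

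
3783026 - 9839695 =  - 6056669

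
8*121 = 968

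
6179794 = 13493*458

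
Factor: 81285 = 3^1* 5^1*5419^1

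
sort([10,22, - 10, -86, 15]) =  [ - 86,-10,  10,15,22] 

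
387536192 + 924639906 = 1312176098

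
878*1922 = 1687516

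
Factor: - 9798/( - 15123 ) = 2^1*23^1*71^( - 1 ) =46/71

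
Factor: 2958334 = 2^1* 199^1*7433^1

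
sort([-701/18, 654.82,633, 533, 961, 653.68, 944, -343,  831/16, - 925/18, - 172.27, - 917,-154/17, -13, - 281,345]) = [ - 917, - 343, - 281, - 172.27, - 925/18, - 701/18,  -  13, - 154/17, 831/16,345, 533, 633,653.68, 654.82 , 944,961 ]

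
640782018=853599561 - 212817543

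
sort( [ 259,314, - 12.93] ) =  [ - 12.93,  259,314]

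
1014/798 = 169/133 = 1.27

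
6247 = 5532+715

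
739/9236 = 739/9236 = 0.08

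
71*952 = 67592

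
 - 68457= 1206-69663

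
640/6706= 320/3353=0.10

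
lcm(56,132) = 1848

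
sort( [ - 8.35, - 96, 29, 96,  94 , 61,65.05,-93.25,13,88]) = [ - 96,  -  93.25, - 8.35, 13, 29, 61,65.05,88,  94,96]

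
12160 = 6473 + 5687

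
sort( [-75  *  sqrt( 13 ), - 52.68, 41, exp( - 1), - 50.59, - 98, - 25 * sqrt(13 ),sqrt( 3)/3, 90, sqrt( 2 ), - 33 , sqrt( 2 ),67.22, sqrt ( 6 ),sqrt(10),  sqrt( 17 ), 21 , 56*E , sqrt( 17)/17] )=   [ - 75 * sqrt( 13 ), - 98, - 25* sqrt( 13 ), - 52.68, - 50.59, - 33 , sqrt(17 )/17,exp ( - 1 ), sqrt(3 )/3,sqrt( 2),  sqrt ( 2 ),  sqrt( 6 ), sqrt( 10), sqrt(17 ), 21,41, 67.22, 90,56*E] 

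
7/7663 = 7/7663= 0.00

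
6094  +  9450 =15544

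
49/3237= 49/3237= 0.02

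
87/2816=87/2816 = 0.03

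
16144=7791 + 8353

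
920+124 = 1044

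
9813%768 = 597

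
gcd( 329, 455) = 7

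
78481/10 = 7848 + 1/10 = 7848.10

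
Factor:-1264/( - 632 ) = 2 = 2^1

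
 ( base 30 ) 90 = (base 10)270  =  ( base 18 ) F0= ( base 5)2040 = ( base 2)100001110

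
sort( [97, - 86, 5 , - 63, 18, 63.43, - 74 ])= [ - 86, - 74,-63, 5, 18,63.43, 97] 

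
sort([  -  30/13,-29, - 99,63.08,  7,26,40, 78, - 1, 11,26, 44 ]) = [ - 99 , - 29,  -  30/13, - 1,7, 11, 26,26,40, 44, 63.08,78]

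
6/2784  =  1/464 = 0.00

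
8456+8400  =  16856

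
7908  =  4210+3698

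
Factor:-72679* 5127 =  - 372625233 = - 3^1*1709^1 * 72679^1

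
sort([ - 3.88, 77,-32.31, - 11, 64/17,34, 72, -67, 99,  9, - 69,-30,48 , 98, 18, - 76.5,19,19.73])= [-76.5, - 69, - 67, - 32.31 , - 30 , - 11, - 3.88,64/17,9,18,19,19.73, 34,48,72,77, 98,99 ] 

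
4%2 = 0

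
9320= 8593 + 727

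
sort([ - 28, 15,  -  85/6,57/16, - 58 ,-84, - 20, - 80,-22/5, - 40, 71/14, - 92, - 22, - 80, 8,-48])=[ - 92, - 84,-80, - 80,-58,-48 , - 40,-28, - 22, - 20,-85/6, - 22/5,57/16 , 71/14, 8, 15]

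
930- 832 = 98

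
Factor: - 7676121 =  - 3^1*823^1 * 3109^1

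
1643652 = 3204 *513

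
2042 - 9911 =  - 7869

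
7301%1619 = 825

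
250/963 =250/963=0.26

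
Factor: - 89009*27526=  - 2^1*13763^1*89009^1= - 2450061734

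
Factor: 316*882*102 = 2^4*3^3* 7^2* 17^1 * 79^1 = 28428624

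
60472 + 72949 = 133421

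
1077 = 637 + 440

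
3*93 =279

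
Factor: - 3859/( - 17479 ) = 17/77 = 7^( - 1 )*11^( - 1)*17^1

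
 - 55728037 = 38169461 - 93897498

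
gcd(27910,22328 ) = 5582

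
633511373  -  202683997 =430827376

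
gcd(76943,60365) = 1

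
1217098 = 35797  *34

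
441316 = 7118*62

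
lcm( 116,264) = 7656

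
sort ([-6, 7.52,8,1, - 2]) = [-6,  -  2,1,7.52, 8]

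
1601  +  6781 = 8382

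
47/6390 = 47/6390 = 0.01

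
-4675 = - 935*5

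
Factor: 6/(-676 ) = - 2^( - 1 ) * 3^1 * 13^( - 2) = -3/338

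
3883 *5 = 19415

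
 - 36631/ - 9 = 36631/9 = 4070.11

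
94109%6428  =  4117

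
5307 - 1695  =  3612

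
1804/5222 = 902/2611 = 0.35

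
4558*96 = 437568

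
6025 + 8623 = 14648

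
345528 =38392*9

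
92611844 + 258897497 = 351509341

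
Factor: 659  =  659^1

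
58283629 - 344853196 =-286569567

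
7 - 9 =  - 2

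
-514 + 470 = - 44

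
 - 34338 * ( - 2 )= 68676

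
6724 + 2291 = 9015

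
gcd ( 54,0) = 54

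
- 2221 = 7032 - 9253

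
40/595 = 8/119 = 0.07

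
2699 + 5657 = 8356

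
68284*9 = 614556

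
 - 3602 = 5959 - 9561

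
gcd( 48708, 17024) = 4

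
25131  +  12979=38110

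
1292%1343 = 1292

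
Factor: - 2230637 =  - 251^1* 8887^1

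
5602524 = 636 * 8809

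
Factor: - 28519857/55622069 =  - 3^4 * 53^( - 1)*352097^1*1049473^ ( - 1 )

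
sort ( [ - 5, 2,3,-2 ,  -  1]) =[ - 5, - 2, - 1, 2,3]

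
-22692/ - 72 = 1891/6 = 315.17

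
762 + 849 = 1611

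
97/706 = 97/706 = 0.14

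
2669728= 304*8782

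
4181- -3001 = 7182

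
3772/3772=1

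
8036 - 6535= 1501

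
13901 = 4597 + 9304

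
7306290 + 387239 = 7693529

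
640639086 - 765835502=  -  125196416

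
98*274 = 26852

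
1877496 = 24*78229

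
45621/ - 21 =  - 2173 + 4/7  =  - 2172.43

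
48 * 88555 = 4250640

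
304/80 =19/5= 3.80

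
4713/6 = 1571/2 = 785.50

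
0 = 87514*0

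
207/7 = 29 + 4/7 = 29.57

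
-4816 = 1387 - 6203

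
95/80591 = 95/80591 = 0.00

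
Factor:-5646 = -2^1*  3^1*941^1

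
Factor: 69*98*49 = 331338 = 2^1*3^1*7^4 * 23^1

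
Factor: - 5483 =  - 5483^1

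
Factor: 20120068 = 2^2*163^1*30859^1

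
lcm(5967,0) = 0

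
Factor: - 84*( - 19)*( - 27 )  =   - 43092  =  -2^2*3^4*7^1 * 19^1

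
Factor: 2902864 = 2^4*397^1* 457^1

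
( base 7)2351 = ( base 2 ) 1101100101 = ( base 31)S1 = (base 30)st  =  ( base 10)869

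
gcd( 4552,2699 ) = 1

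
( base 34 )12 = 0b100100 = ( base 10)36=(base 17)22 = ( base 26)1A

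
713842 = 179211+534631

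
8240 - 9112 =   -  872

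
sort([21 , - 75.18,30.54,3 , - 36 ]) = [-75.18, - 36, 3, 21,  30.54]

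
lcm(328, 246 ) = 984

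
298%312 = 298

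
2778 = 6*463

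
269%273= 269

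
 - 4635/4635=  - 1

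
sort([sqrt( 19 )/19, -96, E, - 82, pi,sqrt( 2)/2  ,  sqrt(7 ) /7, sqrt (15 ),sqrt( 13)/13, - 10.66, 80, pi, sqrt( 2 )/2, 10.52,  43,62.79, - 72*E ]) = [ -72*E, - 96, - 82, - 10.66, sqrt( 19)/19 , sqrt (13) /13, sqrt( 7)/7, sqrt( 2)/2, sqrt( 2)/2,E , pi, pi,sqrt( 15 ), 10.52, 43,62.79 , 80]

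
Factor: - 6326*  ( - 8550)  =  2^2*3^2  *  5^2*19^1*3163^1 = 54087300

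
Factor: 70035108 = 2^2*3^1*11^1*13^1 * 40813^1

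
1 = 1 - 0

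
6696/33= 2232/11 = 202.91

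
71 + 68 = 139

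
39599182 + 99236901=138836083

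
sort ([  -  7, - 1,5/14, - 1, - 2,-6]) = [- 7,  -  6,  -  2, - 1,-1, 5/14]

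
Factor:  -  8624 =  -2^4*7^2 * 11^1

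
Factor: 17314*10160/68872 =21988780/8609 = 2^2*5^1*11^1*127^1*787^1*8609^( - 1)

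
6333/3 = 2111  =  2111.00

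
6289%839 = 416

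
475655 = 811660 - 336005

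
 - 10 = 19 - 29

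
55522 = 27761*2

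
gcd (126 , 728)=14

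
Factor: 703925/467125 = 5^(-1) * 101^( - 1 ) * 761^1 = 761/505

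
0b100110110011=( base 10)2483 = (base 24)47b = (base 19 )6gd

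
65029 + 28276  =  93305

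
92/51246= 46/25623 =0.00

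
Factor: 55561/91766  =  2^(-1 )*11^1*17^(-1) * 2699^(  -  1)*5051^1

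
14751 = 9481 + 5270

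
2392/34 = 70 + 6/17=70.35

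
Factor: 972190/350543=2^1*5^1*23^( - 1)* 191^1*509^1*15241^( - 1)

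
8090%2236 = 1382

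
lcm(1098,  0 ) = 0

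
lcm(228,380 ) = 1140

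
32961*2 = 65922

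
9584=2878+6706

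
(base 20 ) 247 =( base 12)61B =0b1101110111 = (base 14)475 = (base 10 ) 887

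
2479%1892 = 587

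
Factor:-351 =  - 3^3 * 13^1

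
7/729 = 7/729= 0.01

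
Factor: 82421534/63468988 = 41210767/31734494 = 2^( - 1)*11^( - 1)*13^1*47^( - 2 )*653^( - 1 )*3170059^1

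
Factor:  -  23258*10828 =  - 251837624 = - 2^3*29^1*401^1*2707^1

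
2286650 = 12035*190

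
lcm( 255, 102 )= 510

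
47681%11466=1817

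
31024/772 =40 + 36/193 = 40.19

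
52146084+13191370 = 65337454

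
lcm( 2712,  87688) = 263064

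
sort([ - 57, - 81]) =[ - 81, - 57]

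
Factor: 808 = 2^3  *  101^1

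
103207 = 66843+36364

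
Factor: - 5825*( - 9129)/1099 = 53176425/1099 = 3^1 * 5^2 * 7^( - 1)*17^1*157^( - 1)*179^1*233^1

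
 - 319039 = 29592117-29911156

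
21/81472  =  21/81472 = 0.00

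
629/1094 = 629/1094 = 0.57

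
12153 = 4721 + 7432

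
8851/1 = 8851= 8851.00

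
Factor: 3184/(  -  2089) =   -  2^4 * 199^1*2089^( - 1 )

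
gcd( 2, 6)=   2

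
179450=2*89725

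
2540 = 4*635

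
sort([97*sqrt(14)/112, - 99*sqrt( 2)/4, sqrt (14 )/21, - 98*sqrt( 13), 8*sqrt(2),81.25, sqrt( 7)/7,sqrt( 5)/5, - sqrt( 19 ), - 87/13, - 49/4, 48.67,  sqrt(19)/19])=[ - 98*sqrt( 13), - 99 * sqrt( 2 )/4, - 49/4, - 87/13, - sqrt( 19), sqrt( 14)/21, sqrt( 19 )/19, sqrt( 7)/7,sqrt( 5 )/5, 97*sqrt(14 )/112,8*sqrt( 2),48.67, 81.25 ]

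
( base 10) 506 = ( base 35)eg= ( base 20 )156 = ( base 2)111111010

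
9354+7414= 16768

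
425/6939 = 425/6939  =  0.06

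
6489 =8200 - 1711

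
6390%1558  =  158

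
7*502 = 3514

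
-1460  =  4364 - 5824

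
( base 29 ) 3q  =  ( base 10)113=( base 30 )3N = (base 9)135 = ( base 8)161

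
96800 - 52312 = 44488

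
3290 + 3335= 6625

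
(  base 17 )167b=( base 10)6777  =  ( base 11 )5101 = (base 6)51213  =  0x1A79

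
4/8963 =4/8963 = 0.00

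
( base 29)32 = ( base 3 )10022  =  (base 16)59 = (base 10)89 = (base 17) 54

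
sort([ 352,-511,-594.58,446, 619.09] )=[ - 594.58, - 511,352, 446,  619.09 ] 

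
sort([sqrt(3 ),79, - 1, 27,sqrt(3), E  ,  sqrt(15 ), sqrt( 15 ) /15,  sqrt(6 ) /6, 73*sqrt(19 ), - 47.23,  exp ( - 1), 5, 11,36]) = [  -  47.23,  -  1, sqrt(15)/15, exp( - 1 ),sqrt( 6) /6, sqrt ( 3), sqrt (3 ), E, sqrt(15), 5, 11, 27,36 , 79,73*sqrt( 19)]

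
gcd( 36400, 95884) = 4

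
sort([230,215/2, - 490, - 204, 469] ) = [ - 490 , - 204,215/2, 230,469] 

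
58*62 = 3596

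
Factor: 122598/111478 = 3^2 * 7^2*401^(-1 ) = 441/401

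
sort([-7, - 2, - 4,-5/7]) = [-7 , - 4, - 2, - 5/7]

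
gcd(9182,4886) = 2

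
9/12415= 9/12415 = 0.00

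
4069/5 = 4069/5 = 813.80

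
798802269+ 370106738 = 1168909007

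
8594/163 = 8594/163 = 52.72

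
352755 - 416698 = - 63943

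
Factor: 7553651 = 7^1*1079093^1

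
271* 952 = 257992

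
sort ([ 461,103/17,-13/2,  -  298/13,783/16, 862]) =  [ - 298/13,  -  13/2 , 103/17,783/16,461,862 ] 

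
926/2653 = 926/2653 = 0.35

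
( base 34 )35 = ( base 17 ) 65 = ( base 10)107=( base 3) 10222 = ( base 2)1101011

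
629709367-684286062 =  - 54576695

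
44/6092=11/1523 = 0.01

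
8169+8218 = 16387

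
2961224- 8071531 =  - 5110307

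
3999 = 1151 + 2848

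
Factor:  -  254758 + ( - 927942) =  - 1182700 = -2^2*5^2*11827^1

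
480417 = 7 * 68631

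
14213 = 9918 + 4295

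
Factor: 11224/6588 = 46/27 = 2^1 * 3^(-3 )*  23^1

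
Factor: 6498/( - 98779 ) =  - 2^1*3^2*19^2*98779^( - 1 )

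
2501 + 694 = 3195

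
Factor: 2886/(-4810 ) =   -  3/5=-  3^1*5^( - 1) 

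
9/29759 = 9/29759 = 0.00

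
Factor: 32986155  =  3^1*5^1*2199077^1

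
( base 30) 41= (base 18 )6d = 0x79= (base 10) 121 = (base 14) 89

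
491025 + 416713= 907738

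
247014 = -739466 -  - 986480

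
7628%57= 47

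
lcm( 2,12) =12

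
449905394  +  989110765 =1439016159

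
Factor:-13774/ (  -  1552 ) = 71/8=2^ (  -  3 )*71^1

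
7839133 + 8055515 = 15894648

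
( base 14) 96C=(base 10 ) 1860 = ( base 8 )3504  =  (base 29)264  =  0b11101000100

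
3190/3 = 3190/3 = 1063.33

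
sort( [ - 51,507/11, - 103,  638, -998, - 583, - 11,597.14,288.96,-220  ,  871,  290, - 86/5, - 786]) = [ - 998, - 786, - 583, - 220,  -  103, - 51, - 86/5, - 11, 507/11 , 288.96,290, 597.14,638,  871 ] 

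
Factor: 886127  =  11^1*80557^1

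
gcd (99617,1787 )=1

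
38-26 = 12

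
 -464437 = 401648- 866085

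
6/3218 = 3/1609 = 0.00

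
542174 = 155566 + 386608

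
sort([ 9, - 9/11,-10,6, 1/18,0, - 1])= [ - 10, - 1, - 9/11, 0,1/18, 6,9]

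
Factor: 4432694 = 2^1*7^1*316621^1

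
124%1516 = 124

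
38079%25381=12698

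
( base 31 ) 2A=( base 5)242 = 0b1001000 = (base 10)72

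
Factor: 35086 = 2^1*53^1*331^1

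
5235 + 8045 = 13280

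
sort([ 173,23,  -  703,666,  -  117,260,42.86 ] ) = [ - 703, - 117, 23,42.86,173,  260, 666 ] 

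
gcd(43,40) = 1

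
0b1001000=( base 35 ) 22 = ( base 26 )2k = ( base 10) 72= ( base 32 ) 28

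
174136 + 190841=364977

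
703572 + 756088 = 1459660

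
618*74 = 45732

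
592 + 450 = 1042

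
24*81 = 1944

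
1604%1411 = 193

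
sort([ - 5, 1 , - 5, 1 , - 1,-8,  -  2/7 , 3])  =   [ - 8, - 5, - 5, - 1, - 2/7,1 , 1,3]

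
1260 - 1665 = -405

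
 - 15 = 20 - 35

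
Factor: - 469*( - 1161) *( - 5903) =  - 3214236627 = - 3^3*7^1*43^1*67^1*5903^1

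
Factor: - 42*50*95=-2^2 * 3^1*5^3*7^1*19^1=- 199500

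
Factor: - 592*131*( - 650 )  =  2^5*5^2*13^1*37^1*131^1 = 50408800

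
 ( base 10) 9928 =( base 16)26c8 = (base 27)DGJ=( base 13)4699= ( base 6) 113544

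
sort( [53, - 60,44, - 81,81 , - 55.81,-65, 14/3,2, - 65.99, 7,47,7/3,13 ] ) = [ - 81, - 65.99 , - 65, - 60, -55.81, 2, 7/3,14/3,7,13,44,47, 53 , 81 ] 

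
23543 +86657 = 110200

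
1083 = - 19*(- 57 ) 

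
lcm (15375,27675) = 138375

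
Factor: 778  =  2^1* 389^1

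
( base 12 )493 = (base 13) 40b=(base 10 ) 687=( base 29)NK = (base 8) 1257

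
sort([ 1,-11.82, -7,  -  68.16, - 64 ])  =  [ - 68.16,-64, - 11.82,  -  7, 1]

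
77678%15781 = 14554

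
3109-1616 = 1493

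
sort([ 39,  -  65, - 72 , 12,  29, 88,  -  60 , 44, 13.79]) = [ - 72,  -  65, - 60  ,  12, 13.79, 29, 39,44, 88] 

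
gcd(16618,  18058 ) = 2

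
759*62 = 47058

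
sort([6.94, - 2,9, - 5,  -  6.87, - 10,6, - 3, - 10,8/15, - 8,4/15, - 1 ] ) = [ - 10,- 10, - 8, - 6.87, - 5, - 3, - 2, - 1, 4/15,8/15,6,6.94,  9 ]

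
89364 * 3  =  268092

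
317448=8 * 39681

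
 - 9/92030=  - 9/92030 = - 0.00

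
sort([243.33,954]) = [ 243.33,954 ]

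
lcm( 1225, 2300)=112700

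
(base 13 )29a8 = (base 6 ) 44005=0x17A5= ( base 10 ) 6053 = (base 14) 22c5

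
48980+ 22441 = 71421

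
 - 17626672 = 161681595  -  179308267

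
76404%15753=13392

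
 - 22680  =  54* (- 420 ) 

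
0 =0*61261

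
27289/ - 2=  - 13645 + 1/2 = - 13644.50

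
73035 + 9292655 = 9365690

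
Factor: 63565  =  5^1*12713^1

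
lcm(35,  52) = 1820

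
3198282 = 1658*1929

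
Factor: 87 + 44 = 131 = 131^1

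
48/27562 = 24/13781 = 0.00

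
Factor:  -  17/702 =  - 2^( - 1)*3^( - 3)*13^( - 1)*17^1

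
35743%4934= 1205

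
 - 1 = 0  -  1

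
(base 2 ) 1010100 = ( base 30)2O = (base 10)84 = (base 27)33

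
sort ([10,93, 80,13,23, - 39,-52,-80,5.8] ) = [  -  80, - 52, - 39,5.8,10,13,23,80,93 ]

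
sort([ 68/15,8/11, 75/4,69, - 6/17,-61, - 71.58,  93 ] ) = [ -71.58,-61, - 6/17,8/11, 68/15,  75/4, 69,93]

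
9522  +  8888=18410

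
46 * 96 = 4416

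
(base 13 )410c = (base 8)21411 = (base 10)8969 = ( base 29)aj8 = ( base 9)13265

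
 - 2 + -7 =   -  9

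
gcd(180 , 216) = 36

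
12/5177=12/5177 = 0.00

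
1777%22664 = 1777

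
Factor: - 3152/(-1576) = 2^1 = 2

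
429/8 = 53 + 5/8 = 53.62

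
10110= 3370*3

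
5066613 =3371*1503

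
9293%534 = 215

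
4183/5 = 4183/5 = 836.60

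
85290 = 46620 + 38670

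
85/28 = 3  +  1/28 = 3.04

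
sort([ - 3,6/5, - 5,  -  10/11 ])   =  [-5, -3, - 10/11,6/5 ] 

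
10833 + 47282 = 58115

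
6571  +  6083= 12654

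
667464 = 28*23838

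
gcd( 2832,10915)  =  59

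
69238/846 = 81  +  356/423=81.84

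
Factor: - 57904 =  - 2^4  *  7^1*11^1 * 47^1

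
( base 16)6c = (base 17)66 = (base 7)213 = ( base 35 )33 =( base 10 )108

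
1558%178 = 134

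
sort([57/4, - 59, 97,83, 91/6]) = [-59, 57/4 , 91/6,83, 97]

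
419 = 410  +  9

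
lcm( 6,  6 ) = 6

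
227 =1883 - 1656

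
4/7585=4/7585 = 0.00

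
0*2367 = 0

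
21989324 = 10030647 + 11958677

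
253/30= 8 + 13/30  =  8.43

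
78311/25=78311/25= 3132.44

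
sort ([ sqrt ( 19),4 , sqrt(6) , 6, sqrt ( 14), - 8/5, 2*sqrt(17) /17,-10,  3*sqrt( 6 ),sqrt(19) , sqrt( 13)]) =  [ - 10,-8/5,2*sqrt(17) /17, sqrt(6) , sqrt (13 ),sqrt( 14 ), 4, sqrt(19), sqrt( 19), 6, 3*sqrt( 6)]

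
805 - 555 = 250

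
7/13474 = 7/13474 = 0.00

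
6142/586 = 3071/293= 10.48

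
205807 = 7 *29401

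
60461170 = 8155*7414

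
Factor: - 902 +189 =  - 713 = - 23^1*31^1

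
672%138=120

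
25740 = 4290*6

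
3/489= 1/163 = 0.01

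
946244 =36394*26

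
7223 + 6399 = 13622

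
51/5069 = 51/5069 =0.01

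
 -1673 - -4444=2771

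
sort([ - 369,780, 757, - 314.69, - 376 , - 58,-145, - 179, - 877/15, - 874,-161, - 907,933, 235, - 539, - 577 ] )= [- 907, - 874 , - 577, - 539 , - 376,-369, - 314.69, - 179,- 161,-145, - 877/15 , - 58  ,  235, 757,  780,933]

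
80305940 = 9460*8489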